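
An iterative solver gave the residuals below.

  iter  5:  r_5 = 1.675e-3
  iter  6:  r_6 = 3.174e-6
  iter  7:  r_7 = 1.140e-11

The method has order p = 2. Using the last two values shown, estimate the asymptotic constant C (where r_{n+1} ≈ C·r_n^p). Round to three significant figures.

C ≈ r_7 / r_6^2
  = 1.140e-11 / (3.174e-6)^2
  = 1.140e-11 / 1.00743e-11 ≈ 1.1316

1.13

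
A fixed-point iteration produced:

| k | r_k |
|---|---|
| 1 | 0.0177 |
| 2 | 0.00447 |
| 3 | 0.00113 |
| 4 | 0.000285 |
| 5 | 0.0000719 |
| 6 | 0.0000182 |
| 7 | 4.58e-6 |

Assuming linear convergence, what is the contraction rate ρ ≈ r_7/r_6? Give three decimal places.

0.252

ρ ≈ r_7/r_6 = 4.58e-6/0.0000182 = 0.25165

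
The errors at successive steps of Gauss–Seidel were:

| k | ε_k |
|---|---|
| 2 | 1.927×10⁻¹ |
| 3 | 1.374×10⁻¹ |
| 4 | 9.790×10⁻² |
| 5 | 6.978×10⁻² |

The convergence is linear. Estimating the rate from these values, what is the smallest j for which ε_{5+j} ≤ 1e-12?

Rate ρ ≈ ε_5/ε_4 = 6.978×10⁻²/9.790×10⁻² = 0.7128.
After j more steps, ε_{5+j} ≈ 6.978×10⁻²·ρ^j; need ρ^j ≤ 1e-12/6.978×10⁻² = 1.43308e-11.
j ≥ ln(1.43308e-11)/ln(0.7128) = -24.9686/-0.33855 = 73.752.
So 74 more iterations are needed.

74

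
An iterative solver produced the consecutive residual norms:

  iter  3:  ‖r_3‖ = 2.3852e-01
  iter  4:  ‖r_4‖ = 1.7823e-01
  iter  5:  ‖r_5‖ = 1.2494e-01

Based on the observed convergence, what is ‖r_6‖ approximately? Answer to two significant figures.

8.1e-2

First estimate the order: p ≈ ln(‖r_5‖/‖r_4‖) / ln(‖r_4‖/‖r_3‖) = ln(1.2494e-01/1.7823e-01)/ln(1.7823e-01/2.3852e-01) = ln(0.701004)/ln(0.747233) ≈ 1.2192.
Then ‖r_6‖ ≈ ‖r_5‖·(‖r_5‖/‖r_4‖)^p = 1.2494e-01·(0.701004)^1.2192 = 1.2494e-01·0.648489 ≈ 0.08102.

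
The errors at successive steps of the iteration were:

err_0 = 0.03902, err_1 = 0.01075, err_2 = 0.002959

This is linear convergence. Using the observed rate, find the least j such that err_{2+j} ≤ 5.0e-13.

Rate ρ ≈ err_2/err_1 = 0.002959/0.01075 = 0.2753.
After j more steps, err_{2+j} ≈ 0.002959·ρ^j; need ρ^j ≤ 5.0e-13/0.002959 = 1.68976e-10.
j ≥ ln(1.68976e-10)/ln(0.2753) = -22.5013/-1.28989 = 17.444.
So 18 more iterations are needed.

18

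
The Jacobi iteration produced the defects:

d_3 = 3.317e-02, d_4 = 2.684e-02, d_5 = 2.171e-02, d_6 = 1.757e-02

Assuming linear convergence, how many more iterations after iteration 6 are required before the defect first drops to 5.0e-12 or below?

104

Rate ρ ≈ d_6/d_5 = 1.757e-02/2.171e-02 = 0.8093.
After j more steps, d_{6+j} ≈ 1.757e-02·ρ^j; need ρ^j ≤ 5.0e-12/1.757e-02 = 2.84576e-10.
j ≥ ln(2.84576e-10)/ln(0.8093) = -21.9800/-0.21159 = 103.880.
So 104 more iterations are needed.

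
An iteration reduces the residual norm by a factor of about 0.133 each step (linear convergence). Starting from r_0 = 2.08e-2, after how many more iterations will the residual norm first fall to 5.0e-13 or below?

After k steps, r_k ≈ 2.08e-2·0.133^k.
Need 0.133^k ≤ 5.0e-13/2.08e-2 = 2.40385e-11.
k ≥ ln(2.40385e-11)/ln(0.133) = -24.4514/-2.01741 = 12.120.
Smallest integer k = 13.

13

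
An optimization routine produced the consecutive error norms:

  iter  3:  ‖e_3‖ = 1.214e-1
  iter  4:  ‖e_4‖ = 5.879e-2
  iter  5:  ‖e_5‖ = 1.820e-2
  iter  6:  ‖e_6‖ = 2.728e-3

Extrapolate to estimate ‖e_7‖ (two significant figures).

First estimate the order: p ≈ ln(‖e_6‖/‖e_5‖) / ln(‖e_5‖/‖e_4‖) = ln(2.728e-3/1.820e-2)/ln(1.820e-2/5.879e-2) = ln(0.14989)/ln(0.309576) ≈ 1.6186.
Then ‖e_7‖ ≈ ‖e_6‖·(‖e_6‖/‖e_5‖)^p = 2.728e-3·(0.14989)^1.6186 = 2.728e-3·0.0463346 ≈ 0.0001264.

1.3e-4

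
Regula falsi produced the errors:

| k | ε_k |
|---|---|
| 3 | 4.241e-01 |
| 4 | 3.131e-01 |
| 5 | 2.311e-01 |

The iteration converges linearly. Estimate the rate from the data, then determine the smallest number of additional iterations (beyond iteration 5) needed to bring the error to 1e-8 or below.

Rate ρ ≈ ε_5/ε_4 = 2.311e-01/3.131e-01 = 0.7381.
After j more steps, ε_{5+j} ≈ 2.311e-01·ρ^j; need ρ^j ≤ 1e-8/2.311e-01 = 4.32713e-08.
j ≥ ln(4.32713e-08)/ln(0.7381) = -16.9558/-0.30368 = 55.834.
So 56 more iterations are needed.

56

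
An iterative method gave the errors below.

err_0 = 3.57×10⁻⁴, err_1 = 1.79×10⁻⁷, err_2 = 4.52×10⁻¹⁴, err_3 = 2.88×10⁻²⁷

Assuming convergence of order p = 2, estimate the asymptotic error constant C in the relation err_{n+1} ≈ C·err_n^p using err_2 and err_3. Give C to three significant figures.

1.41

C ≈ err_3 / err_2^2
  = 2.88×10⁻²⁷ / (4.52×10⁻¹⁴)^2
  = 2.88×10⁻²⁷ / 2.04304e-27 ≈ 1.4097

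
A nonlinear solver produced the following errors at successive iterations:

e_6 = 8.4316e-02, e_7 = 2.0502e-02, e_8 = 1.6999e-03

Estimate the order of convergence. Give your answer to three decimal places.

1.761

p ≈ ln(e_8/e_7) / ln(e_7/e_6)
  = ln(1.6999e-03/2.0502e-02) / ln(2.0502e-02/8.4316e-02)
  = ln(0.0829139) / ln(0.243157)
  = -2.489953 / -1.414048 ≈ 1.760869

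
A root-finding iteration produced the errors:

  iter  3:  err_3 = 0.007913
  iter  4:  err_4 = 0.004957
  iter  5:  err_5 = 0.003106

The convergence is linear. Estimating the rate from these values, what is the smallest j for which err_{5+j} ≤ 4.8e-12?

44

Rate ρ ≈ err_5/err_4 = 0.003106/0.004957 = 0.6266.
After j more steps, err_{5+j} ≈ 0.003106·ρ^j; need ρ^j ≤ 4.8e-12/0.003106 = 1.5454e-09.
j ≥ ln(1.5454e-09)/ln(0.6266) = -20.2880/-0.46745 = 43.401.
So 44 more iterations are needed.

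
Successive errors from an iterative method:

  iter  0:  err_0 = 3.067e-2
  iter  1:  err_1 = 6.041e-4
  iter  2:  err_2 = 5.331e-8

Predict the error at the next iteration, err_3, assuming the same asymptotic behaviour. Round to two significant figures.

First estimate the order: p ≈ ln(err_2/err_1) / ln(err_1/err_0) = ln(5.331e-8/6.041e-4)/ln(6.041e-4/3.067e-2) = ln(8.8247e-05)/ln(0.0196968) ≈ 2.3770.
Then err_3 ≈ err_2·(err_2/err_1)^p = 5.331e-8·(8.8247e-05)^2.3770 = 5.331e-8·2.30637e-10 ≈ 1.23e-17.

1.2e-17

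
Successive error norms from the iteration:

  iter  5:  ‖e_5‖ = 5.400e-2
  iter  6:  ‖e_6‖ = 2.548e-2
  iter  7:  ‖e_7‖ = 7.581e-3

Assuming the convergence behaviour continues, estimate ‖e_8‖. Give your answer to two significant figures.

1.1e-3

First estimate the order: p ≈ ln(‖e_7‖/‖e_6‖) / ln(‖e_6‖/‖e_5‖) = ln(7.581e-3/2.548e-2)/ln(2.548e-2/5.400e-2) = ln(0.297527)/ln(0.471852) ≈ 1.6140.
Then ‖e_8‖ ≈ ‖e_7‖·(‖e_7‖/‖e_6‖)^p = 7.581e-3·(0.297527)^1.6140 = 7.581e-3·0.141342 ≈ 0.001072.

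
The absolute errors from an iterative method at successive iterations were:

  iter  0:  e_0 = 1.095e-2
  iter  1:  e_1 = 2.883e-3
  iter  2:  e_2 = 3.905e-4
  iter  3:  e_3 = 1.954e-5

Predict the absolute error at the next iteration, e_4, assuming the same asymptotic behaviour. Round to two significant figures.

2.2e-7

First estimate the order: p ≈ ln(e_3/e_2) / ln(e_2/e_1) = ln(1.954e-5/3.905e-4)/ln(3.905e-4/2.883e-3) = ln(0.0500384)/ln(0.135449) ≈ 1.4981.
Then e_4 ≈ e_3·(e_3/e_2)^p = 1.954e-5·(0.0500384)^1.4981 = 1.954e-5·0.0112571 ≈ 2.2e-07.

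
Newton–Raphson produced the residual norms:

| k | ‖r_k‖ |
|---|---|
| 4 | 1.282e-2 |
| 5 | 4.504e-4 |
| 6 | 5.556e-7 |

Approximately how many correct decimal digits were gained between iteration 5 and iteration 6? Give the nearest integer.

Digits gained ≈ log₁₀(‖r_5‖/‖r_6‖) = log₁₀(4.504e-4/5.556e-7) = log₁₀(810.655) ≈ 2.909.

3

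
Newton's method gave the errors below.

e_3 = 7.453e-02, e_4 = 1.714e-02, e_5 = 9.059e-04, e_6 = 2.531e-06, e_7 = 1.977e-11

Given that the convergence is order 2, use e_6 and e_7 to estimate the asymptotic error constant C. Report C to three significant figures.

C ≈ e_7 / e_6^2
  = 1.977e-11 / (2.531e-06)^2
  = 1.977e-11 / 6.40596e-12 ≈ 3.0862

3.09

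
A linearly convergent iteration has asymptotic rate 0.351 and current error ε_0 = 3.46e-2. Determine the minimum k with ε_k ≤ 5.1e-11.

After k steps, ε_k ≈ 3.46e-2·0.351^k.
Need 0.351^k ≤ 5.1e-11/3.46e-2 = 1.47399e-09.
k ≥ ln(1.47399e-09)/ln(0.351) = -20.3353/-1.04697 = 19.423.
Smallest integer k = 20.

20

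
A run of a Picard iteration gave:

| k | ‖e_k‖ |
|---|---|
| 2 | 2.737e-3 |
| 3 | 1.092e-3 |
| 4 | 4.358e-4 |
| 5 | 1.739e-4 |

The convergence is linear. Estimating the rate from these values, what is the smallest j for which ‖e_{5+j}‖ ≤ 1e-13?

Rate ρ ≈ ‖e_5‖/‖e_4‖ = 1.739e-4/4.358e-4 = 0.3990.
After j more steps, ‖e_{5+j}‖ ≈ 1.739e-4·ρ^j; need ρ^j ≤ 1e-13/1.739e-4 = 5.75043e-10.
j ≥ ln(5.75043e-10)/ln(0.3990) = -21.2766/-0.91879 = 23.157.
So 24 more iterations are needed.

24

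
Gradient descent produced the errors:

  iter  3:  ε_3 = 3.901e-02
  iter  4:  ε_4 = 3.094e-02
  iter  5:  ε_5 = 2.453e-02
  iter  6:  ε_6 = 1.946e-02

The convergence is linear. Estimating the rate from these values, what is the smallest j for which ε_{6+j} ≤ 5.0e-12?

96

Rate ρ ≈ ε_6/ε_5 = 1.946e-02/2.453e-02 = 0.7933.
After j more steps, ε_{6+j} ≈ 1.946e-02·ρ^j; need ρ^j ≤ 5.0e-12/1.946e-02 = 2.56937e-10.
j ≥ ln(2.56937e-10)/ln(0.7933) = -22.0822/-0.23155 = 95.367.
So 96 more iterations are needed.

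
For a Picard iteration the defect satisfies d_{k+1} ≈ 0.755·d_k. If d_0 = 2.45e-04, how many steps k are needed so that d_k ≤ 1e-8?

After k steps, d_k ≈ 2.45e-04·0.755^k.
Need 0.755^k ≤ 1e-8/2.45e-04 = 4.08163e-05.
k ≥ ln(4.08163e-05)/ln(0.755) = -10.1064/-0.28104 = 35.961.
Smallest integer k = 36.

36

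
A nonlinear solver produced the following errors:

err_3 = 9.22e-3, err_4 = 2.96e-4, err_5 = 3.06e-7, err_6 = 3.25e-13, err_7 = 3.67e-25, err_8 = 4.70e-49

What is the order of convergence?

2

Consecutive ratios: err_8/err_7 = 4.70e-49/3.67e-25 = 1.28065e-24, err_7/err_6 = 3.67e-25/3.25e-13 = 1.12923e-12.
p ≈ ln(1.28065e-24)/ln(1.12923e-12) = -55.0147/-27.5095 ≈ 2.00.
So the convergence is quadratic (order 2).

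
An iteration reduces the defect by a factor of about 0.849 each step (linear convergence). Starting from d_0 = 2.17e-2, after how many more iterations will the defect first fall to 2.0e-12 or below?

142

After k steps, d_k ≈ 2.17e-2·0.849^k.
Need 0.849^k ≤ 2.0e-12/2.17e-2 = 9.21659e-11.
k ≥ ln(9.21659e-11)/ln(0.849) = -23.1074/-0.16370 = 141.157.
Smallest integer k = 142.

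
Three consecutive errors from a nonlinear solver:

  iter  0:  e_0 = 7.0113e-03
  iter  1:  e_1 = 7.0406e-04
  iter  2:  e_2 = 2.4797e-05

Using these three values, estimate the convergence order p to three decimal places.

1.456

p ≈ ln(e_2/e_1) / ln(e_1/e_0)
  = ln(2.4797e-05/7.0406e-04) / ln(7.0406e-04/7.0113e-03)
  = ln(0.03522) / ln(0.100418)
  = -3.346141 / -2.298414 ≈ 1.455848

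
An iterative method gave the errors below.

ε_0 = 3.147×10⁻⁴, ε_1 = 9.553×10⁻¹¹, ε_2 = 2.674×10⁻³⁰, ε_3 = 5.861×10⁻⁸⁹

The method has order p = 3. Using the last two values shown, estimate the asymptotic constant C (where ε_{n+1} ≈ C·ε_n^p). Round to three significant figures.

C ≈ ε_3 / ε_2^3
  = 5.861×10⁻⁸⁹ / (2.674×10⁻³⁰)^3
  = 5.861×10⁻⁸⁹ / 1.91198e-89 ≈ 3.0654

3.07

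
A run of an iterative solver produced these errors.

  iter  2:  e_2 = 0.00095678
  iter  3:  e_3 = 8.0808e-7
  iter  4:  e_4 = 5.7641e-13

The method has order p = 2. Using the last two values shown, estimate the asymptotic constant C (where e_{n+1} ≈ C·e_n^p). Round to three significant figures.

C ≈ e_4 / e_3^2
  = 5.7641e-13 / (8.0808e-7)^2
  = 5.7641e-13 / 6.52993e-13 ≈ 0.88272

0.883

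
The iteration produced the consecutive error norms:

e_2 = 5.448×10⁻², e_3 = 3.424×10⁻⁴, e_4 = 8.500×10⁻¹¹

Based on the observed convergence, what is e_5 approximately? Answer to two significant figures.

1.3e-30

First estimate the order: p ≈ ln(e_4/e_3) / ln(e_3/e_2) = ln(8.500×10⁻¹¹/3.424×10⁻⁴)/ln(3.424×10⁻⁴/5.448×10⁻²) = ln(2.48248e-07)/ln(0.00628488) ≈ 3.0000.
Then e_5 ≈ e_4·(e_4/e_3)^p = 8.500×10⁻¹¹·(2.48248e-07)^3.0000 = 8.500×10⁻¹¹·1.52988e-20 ≈ 1.3e-30.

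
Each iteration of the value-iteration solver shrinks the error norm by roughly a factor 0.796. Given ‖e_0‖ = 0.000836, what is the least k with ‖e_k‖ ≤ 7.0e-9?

After k steps, ‖e_k‖ ≈ 0.000836·0.796^k.
Need 0.796^k ≤ 7.0e-9/0.000836 = 8.37321e-06.
k ≥ ln(8.37321e-06)/ln(0.796) = -11.6905/-0.22816 = 51.238.
Smallest integer k = 52.

52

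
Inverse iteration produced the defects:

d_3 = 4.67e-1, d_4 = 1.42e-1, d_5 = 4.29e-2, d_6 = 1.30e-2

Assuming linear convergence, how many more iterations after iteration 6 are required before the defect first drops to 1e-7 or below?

Rate ρ ≈ d_6/d_5 = 1.30e-2/4.29e-2 = 0.3030.
After j more steps, d_{6+j} ≈ 1.30e-2·ρ^j; need ρ^j ≤ 1e-7/1.30e-2 = 7.69231e-06.
j ≥ ln(7.69231e-06)/ln(0.3030) = -11.7753/-1.19402 = 9.862.
So 10 more iterations are needed.

10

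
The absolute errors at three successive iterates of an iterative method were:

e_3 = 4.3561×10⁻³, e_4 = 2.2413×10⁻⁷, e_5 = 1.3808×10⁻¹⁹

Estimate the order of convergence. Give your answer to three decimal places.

2.847

p ≈ ln(e_5/e_4) / ln(e_4/e_3)
  = ln(1.3808×10⁻¹⁹/2.2413×10⁻⁷) / ln(2.2413×10⁻⁷/4.3561×10⁻³)
  = ln(6.16071e-13) / ln(5.1452e-05)
  = -28.115414 / -9.874861 ≈ 2.847171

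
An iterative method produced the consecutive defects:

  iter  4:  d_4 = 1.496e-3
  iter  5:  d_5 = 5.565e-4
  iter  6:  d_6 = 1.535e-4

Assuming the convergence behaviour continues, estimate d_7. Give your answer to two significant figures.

First estimate the order: p ≈ ln(d_6/d_5) / ln(d_5/d_4) = ln(1.535e-4/5.565e-4)/ln(5.565e-4/1.496e-3) = ln(0.275831)/ln(0.371992) ≈ 1.3024.
Then d_7 ≈ d_6·(d_6/d_5)^p = 1.535e-4·(0.275831)^1.3024 = 1.535e-4·0.18685 ≈ 2.868e-05.

2.9e-5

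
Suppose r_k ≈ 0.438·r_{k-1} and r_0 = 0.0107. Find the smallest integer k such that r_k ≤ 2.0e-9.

After k steps, r_k ≈ 0.0107·0.438^k.
Need 0.438^k ≤ 2.0e-9/0.0107 = 1.86916e-07.
k ≥ ln(1.86916e-07)/ln(0.438) = -15.4926/-0.82554 = 18.767.
Smallest integer k = 19.

19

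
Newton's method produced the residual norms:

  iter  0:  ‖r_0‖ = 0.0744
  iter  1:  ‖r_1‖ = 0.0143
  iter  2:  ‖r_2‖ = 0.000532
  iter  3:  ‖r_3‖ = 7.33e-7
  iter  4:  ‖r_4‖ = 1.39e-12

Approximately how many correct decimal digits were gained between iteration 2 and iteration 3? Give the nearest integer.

3

Digits gained ≈ log₁₀(‖r_2‖/‖r_3‖) = log₁₀(0.000532/7.33e-7) = log₁₀(725.784) ≈ 2.861.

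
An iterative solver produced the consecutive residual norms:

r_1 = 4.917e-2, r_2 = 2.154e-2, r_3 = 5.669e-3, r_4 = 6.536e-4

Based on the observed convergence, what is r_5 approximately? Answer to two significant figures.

2.0e-5

First estimate the order: p ≈ ln(r_4/r_3) / ln(r_3/r_2) = ln(6.536e-4/5.669e-3)/ln(5.669e-3/2.154e-2) = ln(0.115294)/ln(0.263185) ≈ 1.6183.
Then r_5 ≈ r_4·(r_4/r_3)^p = 6.536e-4·(0.115294)^1.6183 = 6.536e-4·0.0303195 ≈ 1.982e-05.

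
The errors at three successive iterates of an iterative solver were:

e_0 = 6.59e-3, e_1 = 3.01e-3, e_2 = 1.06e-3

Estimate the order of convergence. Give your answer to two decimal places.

p ≈ ln(e_2/e_1) / ln(e_1/e_0)
  = ln(1.06e-3/3.01e-3) / ln(3.01e-3/6.59e-3)
  = ln(0.352159) / ln(0.456753)
  = -1.04367 / -0.78361 ≈ 1.33187

1.33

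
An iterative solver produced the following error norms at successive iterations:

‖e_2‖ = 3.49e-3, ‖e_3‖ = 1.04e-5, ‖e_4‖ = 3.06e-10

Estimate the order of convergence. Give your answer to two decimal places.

1.79

p ≈ ln(‖e_4‖/‖e_3‖) / ln(‖e_3‖/‖e_2‖)
  = ln(3.06e-10/1.04e-5) / ln(1.04e-5/3.49e-3)
  = ln(2.94231e-05) / ln(0.00297994)
  = -10.43373 / -5.81585 ≈ 1.79402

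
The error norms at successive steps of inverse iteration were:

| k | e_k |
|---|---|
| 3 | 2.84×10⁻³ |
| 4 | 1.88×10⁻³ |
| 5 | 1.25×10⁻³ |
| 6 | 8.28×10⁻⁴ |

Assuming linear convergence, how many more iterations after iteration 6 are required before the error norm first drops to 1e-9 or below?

34

Rate ρ ≈ e_6/e_5 = 8.28×10⁻⁴/1.25×10⁻³ = 0.6624.
After j more steps, e_{6+j} ≈ 8.28×10⁻⁴·ρ^j; need ρ^j ≤ 1e-9/8.28×10⁻⁴ = 1.20773e-06.
j ≥ ln(1.20773e-06)/ln(0.6624) = -13.6268/-0.41189 = 33.084.
So 34 more iterations are needed.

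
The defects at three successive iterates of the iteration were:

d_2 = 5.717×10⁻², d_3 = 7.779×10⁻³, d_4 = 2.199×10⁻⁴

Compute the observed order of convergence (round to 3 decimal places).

p ≈ ln(d_4/d_3) / ln(d_3/d_2)
  = ln(2.199×10⁻⁴/7.779×10⁻³) / ln(7.779×10⁻³/5.717×10⁻²)
  = ln(0.0282684) / ln(0.136068)
  = -3.566011 / -1.994601 ≈ 1.787832

1.788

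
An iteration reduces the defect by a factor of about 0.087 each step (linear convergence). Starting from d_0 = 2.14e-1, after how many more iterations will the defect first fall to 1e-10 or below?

9

After k steps, d_k ≈ 2.14e-1·0.087^k.
Need 0.087^k ≤ 1e-10/2.14e-1 = 4.6729e-10.
k ≥ ln(4.6729e-10)/ln(0.087) = -21.4841/-2.44185 = 8.798.
Smallest integer k = 9.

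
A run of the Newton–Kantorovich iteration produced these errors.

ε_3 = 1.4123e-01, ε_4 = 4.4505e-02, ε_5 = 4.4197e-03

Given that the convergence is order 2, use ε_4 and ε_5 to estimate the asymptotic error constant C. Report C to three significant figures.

C ≈ ε_5 / ε_4^2
  = 4.4197e-03 / (4.4505e-02)^2
  = 4.4197e-03 / 0.0019807 ≈ 2.2314

2.23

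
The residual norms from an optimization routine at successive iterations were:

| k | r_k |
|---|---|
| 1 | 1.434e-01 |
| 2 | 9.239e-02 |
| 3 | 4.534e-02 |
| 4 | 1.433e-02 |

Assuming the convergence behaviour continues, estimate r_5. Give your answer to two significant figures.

First estimate the order: p ≈ ln(r_4/r_3) / ln(r_3/r_2) = ln(1.433e-02/4.534e-02)/ln(4.534e-02/9.239e-02) = ln(0.316056)/ln(0.490746) ≈ 1.6181.
Then r_5 ≈ r_4·(r_4/r_3)^p = 1.433e-02·(0.316056)^1.6181 = 1.433e-02·0.155084 ≈ 0.002222.

2.2e-3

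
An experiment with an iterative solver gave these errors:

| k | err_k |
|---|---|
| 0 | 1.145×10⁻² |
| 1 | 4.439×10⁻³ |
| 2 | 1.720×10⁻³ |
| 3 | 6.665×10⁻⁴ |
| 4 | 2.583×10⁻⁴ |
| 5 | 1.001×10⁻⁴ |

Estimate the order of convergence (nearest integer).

Consecutive ratios: err_5/err_4 = 1.001×10⁻⁴/2.583×10⁻⁴ = 0.387534, err_4/err_3 = 2.583×10⁻⁴/6.665×10⁻⁴ = 0.387547.
p ≈ ln(0.387534)/ln(0.387547) = -0.9480/-0.9479 ≈ 1.00.
So the convergence is linear (order 1).

1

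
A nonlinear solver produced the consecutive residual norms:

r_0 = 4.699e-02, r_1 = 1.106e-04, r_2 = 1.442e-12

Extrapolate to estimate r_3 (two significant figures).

3.2e-36

First estimate the order: p ≈ ln(r_2/r_1) / ln(r_1/r_0) = ln(1.442e-12/1.106e-04)/ln(1.106e-04/4.699e-02) = ln(1.3038e-08)/ln(0.00235369) ≈ 3.0000.
Then r_3 ≈ r_2·(r_2/r_1)^p = 1.442e-12·(1.3038e-08)^3.0000 = 1.442e-12·2.21632e-24 ≈ 3.196e-36.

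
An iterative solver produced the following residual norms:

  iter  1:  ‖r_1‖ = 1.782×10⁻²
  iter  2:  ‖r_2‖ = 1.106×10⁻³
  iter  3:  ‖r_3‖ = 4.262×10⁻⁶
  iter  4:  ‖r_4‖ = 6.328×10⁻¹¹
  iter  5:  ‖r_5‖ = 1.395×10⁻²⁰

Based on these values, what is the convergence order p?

2

Consecutive ratios: ‖r_5‖/‖r_4‖ = 1.395×10⁻²⁰/6.328×10⁻¹¹ = 2.20449e-10, ‖r_4‖/‖r_3‖ = 6.328×10⁻¹¹/4.262×10⁻⁶ = 1.48475e-05.
p ≈ ln(2.20449e-10)/ln(1.48475e-05) = -22.2354/-11.1177 ≈ 2.00.
So the convergence is quadratic (order 2).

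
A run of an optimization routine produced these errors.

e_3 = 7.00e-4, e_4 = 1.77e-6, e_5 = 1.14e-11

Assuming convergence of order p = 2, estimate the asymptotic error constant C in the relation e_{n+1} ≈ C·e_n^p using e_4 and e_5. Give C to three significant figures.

C ≈ e_5 / e_4^2
  = 1.14e-11 / (1.77e-6)^2
  = 1.14e-11 / 3.1329e-12 ≈ 3.6388

3.64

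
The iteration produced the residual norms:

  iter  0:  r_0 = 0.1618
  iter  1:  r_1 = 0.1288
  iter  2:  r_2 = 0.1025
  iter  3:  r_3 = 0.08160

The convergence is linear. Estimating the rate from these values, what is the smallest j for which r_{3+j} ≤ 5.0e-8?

63

Rate ρ ≈ r_3/r_2 = 0.08160/0.1025 = 0.7961.
After j more steps, r_{3+j} ≈ 0.08160·ρ^j; need ρ^j ≤ 5.0e-8/0.08160 = 6.12745e-07.
j ≥ ln(6.12745e-07)/ln(0.7961) = -14.3053/-0.22803 = 62.734.
So 63 more iterations are needed.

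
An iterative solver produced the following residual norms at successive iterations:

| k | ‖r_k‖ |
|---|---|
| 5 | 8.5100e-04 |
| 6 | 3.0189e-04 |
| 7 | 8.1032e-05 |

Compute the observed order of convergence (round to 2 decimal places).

p ≈ ln(‖r_7‖/‖r_6‖) / ln(‖r_6‖/‖r_5‖)
  = ln(8.1032e-05/3.0189e-04) / ln(3.0189e-04/8.5100e-04)
  = ln(0.268416) / ln(0.354747)
  = -1.31522 / -1.03635 ≈ 1.26909

1.27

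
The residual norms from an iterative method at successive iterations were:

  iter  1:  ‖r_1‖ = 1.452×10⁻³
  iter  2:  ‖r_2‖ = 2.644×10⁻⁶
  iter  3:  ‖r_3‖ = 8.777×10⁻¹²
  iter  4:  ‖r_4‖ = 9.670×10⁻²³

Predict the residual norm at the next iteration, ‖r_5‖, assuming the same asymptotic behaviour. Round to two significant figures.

1.2e-44

First estimate the order: p ≈ ln(‖r_4‖/‖r_3‖) / ln(‖r_3‖/‖r_2‖) = ln(9.670×10⁻²³/8.777×10⁻¹²)/ln(8.777×10⁻¹²/2.644×10⁻⁶) = ln(1.10174e-11)/ln(3.31959e-06) ≈ 2.0000.
Then ‖r_5‖ ≈ ‖r_4‖·(‖r_4‖/‖r_3‖)^p = 9.670×10⁻²³·(1.10174e-11)^2.0000 = 9.670×10⁻²³·1.21383e-22 ≈ 1.174e-44.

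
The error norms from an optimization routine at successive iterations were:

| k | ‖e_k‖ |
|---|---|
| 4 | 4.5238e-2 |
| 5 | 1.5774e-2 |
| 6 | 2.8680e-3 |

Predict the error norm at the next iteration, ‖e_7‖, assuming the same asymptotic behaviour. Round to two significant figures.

First estimate the order: p ≈ ln(‖e_6‖/‖e_5‖) / ln(‖e_5‖/‖e_4‖) = ln(2.8680e-3/1.5774e-2)/ln(1.5774e-2/4.5238e-2) = ln(0.181818)/ln(0.348689) ≈ 1.6181.
Then ‖e_7‖ ≈ ‖e_6‖·(‖e_6‖/‖e_5‖)^p = 2.8680e-3·(0.181818)^1.6181 = 2.8680e-3·0.0633897 ≈ 0.0001818.

1.8e-4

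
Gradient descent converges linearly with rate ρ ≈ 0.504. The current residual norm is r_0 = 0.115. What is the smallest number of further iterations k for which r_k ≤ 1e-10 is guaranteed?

31

After k steps, r_k ≈ 0.115·0.504^k.
Need 0.504^k ≤ 1e-10/0.115 = 8.69565e-10.
k ≥ ln(8.69565e-10)/ln(0.504) = -20.8630/-0.68518 = 30.449.
Smallest integer k = 31.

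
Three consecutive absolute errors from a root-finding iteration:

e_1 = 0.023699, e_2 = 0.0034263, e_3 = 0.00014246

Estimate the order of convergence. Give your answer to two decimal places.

p ≈ ln(e_3/e_2) / ln(e_2/e_1)
  = ln(0.00014246/0.0034263) / ln(0.0034263/0.023699)
  = ln(0.0415784) / ln(0.144576)
  = -3.18017 / -1.93395 ≈ 1.64439

1.64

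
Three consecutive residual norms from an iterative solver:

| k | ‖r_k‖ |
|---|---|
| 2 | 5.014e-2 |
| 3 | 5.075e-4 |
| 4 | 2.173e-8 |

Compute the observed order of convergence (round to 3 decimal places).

2.190

p ≈ ln(‖r_4‖/‖r_3‖) / ln(‖r_3‖/‖r_2‖)
  = ln(2.173e-8/5.075e-4) / ln(5.075e-4/5.014e-2)
  = ln(4.28177e-05) / ln(0.0101217)
  = -10.058559 / -4.593074 ≈ 2.189941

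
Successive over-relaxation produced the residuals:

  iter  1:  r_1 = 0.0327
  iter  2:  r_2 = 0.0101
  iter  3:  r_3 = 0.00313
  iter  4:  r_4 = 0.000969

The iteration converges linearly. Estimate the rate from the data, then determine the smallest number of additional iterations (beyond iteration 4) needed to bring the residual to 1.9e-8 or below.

10

Rate ρ ≈ r_4/r_3 = 0.000969/0.00313 = 0.3096.
After j more steps, r_{4+j} ≈ 0.000969·ρ^j; need ρ^j ≤ 1.9e-8/0.000969 = 1.96078e-05.
j ≥ ln(1.96078e-05)/ln(0.3096) = -10.8396/-1.17247 = 9.245.
So 10 more iterations are needed.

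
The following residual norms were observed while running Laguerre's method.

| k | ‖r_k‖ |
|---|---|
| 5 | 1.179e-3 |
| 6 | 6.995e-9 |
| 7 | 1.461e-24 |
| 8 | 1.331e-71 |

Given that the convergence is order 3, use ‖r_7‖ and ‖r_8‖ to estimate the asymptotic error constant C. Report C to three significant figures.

C ≈ ‖r_8‖ / ‖r_7‖^3
  = 1.331e-71 / (1.461e-24)^3
  = 1.331e-71 / 3.11854e-72 ≈ 4.268

4.27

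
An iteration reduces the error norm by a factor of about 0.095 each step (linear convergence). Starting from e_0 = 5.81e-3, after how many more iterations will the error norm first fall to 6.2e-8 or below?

5

After k steps, e_k ≈ 5.81e-3·0.095^k.
Need 0.095^k ≤ 6.2e-8/5.81e-3 = 1.06713e-05.
k ≥ ln(1.06713e-05)/ln(0.095) = -11.4480/-2.35388 = 4.863.
Smallest integer k = 5.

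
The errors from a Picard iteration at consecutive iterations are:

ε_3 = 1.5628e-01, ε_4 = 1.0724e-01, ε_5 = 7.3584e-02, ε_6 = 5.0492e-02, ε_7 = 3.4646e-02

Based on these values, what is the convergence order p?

Consecutive ratios: ε_7/ε_6 = 3.4646e-02/5.0492e-02 = 0.686168, ε_6/ε_5 = 5.0492e-02/7.3584e-02 = 0.686182.
p ≈ ln(0.686168)/ln(0.686182) = -0.3766/-0.3766 ≈ 1.00.
So the convergence is linear (order 1).

1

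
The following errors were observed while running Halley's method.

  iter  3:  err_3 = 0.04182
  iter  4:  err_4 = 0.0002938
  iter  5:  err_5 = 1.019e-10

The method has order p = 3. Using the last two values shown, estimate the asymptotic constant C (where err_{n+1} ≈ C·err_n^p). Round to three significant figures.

4.02

C ≈ err_5 / err_4^3
  = 1.019e-10 / (0.0002938)^3
  = 1.019e-10 / 2.53604e-11 ≈ 4.0181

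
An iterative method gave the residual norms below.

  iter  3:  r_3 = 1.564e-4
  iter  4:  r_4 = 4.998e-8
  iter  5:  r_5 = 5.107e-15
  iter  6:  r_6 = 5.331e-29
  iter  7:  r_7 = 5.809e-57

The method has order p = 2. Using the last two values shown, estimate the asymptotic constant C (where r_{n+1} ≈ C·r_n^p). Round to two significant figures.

C ≈ r_7 / r_6^2
  = 5.809e-57 / (5.331e-29)^2
  = 5.809e-57 / 2.84196e-57 ≈ 2.044

2.0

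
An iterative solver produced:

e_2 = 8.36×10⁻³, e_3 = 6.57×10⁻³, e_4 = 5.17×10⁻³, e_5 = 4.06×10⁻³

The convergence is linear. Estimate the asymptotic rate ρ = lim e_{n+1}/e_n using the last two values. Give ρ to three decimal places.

ρ ≈ e_5/e_4 = 4.06×10⁻³/5.17×10⁻³ = 0.78530

0.785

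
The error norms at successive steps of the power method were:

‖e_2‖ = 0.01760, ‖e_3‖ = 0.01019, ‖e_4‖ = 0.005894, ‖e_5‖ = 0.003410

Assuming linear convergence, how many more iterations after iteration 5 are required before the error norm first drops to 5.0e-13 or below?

42

Rate ρ ≈ ‖e_5‖/‖e_4‖ = 0.003410/0.005894 = 0.5786.
After j more steps, ‖e_{5+j}‖ ≈ 0.003410·ρ^j; need ρ^j ≤ 5.0e-13/0.003410 = 1.46628e-10.
j ≥ ln(1.46628e-10)/ln(0.5786) = -22.6431/-0.54714 = 41.384.
So 42 more iterations are needed.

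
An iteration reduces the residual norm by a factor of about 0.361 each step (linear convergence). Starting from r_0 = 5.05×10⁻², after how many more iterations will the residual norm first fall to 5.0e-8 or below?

14

After k steps, r_k ≈ 5.05×10⁻²·0.361^k.
Need 0.361^k ≤ 5.0e-8/5.05×10⁻² = 9.90099e-07.
k ≥ ln(9.90099e-07)/ln(0.361) = -13.8255/-1.01888 = 13.569.
Smallest integer k = 14.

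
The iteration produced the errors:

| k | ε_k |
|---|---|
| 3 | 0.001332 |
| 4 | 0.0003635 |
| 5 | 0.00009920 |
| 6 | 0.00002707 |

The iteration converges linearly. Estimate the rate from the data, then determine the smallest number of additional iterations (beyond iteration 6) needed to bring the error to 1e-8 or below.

Rate ρ ≈ ε_6/ε_5 = 0.00002707/0.00009920 = 0.2729.
After j more steps, ε_{6+j} ≈ 0.00002707·ρ^j; need ρ^j ≤ 1e-8/0.00002707 = 0.000369413.
j ≥ ln(0.000369413)/ln(0.2729) = -7.9036/-1.29865 = 6.086.
So 7 more iterations are needed.

7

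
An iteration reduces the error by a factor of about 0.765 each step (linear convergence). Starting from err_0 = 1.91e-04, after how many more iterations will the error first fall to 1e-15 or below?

After k steps, err_k ≈ 1.91e-04·0.765^k.
Need 0.765^k ≤ 1e-15/1.91e-04 = 5.2356e-12.
k ≥ ln(5.2356e-12)/ln(0.765) = -25.9755/-0.26788 = 96.967.
Smallest integer k = 97.

97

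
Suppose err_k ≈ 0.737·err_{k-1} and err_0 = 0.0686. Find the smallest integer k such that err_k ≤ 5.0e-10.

After k steps, err_k ≈ 0.0686·0.737^k.
Need 0.737^k ≤ 5.0e-10/0.0686 = 7.28863e-09.
k ≥ ln(7.28863e-09)/ln(0.737) = -18.7370/-0.30517 = 61.399.
Smallest integer k = 62.

62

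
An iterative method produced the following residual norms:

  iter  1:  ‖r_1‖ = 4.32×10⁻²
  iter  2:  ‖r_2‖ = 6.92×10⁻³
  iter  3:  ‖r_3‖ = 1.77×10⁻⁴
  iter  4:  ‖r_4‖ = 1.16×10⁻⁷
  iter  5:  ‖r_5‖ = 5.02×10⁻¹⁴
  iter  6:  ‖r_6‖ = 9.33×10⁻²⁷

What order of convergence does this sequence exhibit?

Consecutive ratios: ‖r_6‖/‖r_5‖ = 9.33×10⁻²⁷/5.02×10⁻¹⁴ = 1.85857e-13, ‖r_5‖/‖r_4‖ = 5.02×10⁻¹⁴/1.16×10⁻⁷ = 4.32759e-07.
p ≈ ln(1.85857e-13)/ln(4.32759e-07) = -29.3138/-14.6531 ≈ 2.00.
So the convergence is quadratic (order 2).

2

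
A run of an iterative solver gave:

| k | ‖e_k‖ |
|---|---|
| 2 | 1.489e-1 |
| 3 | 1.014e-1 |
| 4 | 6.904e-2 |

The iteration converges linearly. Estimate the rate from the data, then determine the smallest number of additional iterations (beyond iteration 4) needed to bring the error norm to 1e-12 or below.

Rate ρ ≈ ‖e_4‖/‖e_3‖ = 6.904e-2/1.014e-1 = 0.6809.
After j more steps, ‖e_{4+j}‖ ≈ 6.904e-2·ρ^j; need ρ^j ≤ 1e-12/6.904e-2 = 1.44844e-11.
j ≥ ln(1.44844e-11)/ln(0.6809) = -24.9579/-0.38434 = 64.937.
So 65 more iterations are needed.

65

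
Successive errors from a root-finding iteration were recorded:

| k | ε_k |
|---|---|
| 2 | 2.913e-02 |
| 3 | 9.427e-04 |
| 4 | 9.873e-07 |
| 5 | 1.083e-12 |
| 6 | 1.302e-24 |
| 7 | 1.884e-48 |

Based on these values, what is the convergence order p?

Consecutive ratios: ε_7/ε_6 = 1.884e-48/1.302e-24 = 1.447e-24, ε_6/ε_5 = 1.302e-24/1.083e-12 = 1.20222e-12.
p ≈ ln(1.447e-24)/ln(1.20222e-12) = -54.8925/-27.4469 ≈ 2.00.
So the convergence is quadratic (order 2).

2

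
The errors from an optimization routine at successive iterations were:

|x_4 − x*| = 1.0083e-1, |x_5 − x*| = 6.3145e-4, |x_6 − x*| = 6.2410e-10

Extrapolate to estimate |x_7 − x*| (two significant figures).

First estimate the order: p ≈ ln(|x_6 − x*|/|x_5 − x*|) / ln(|x_5 − x*|/|x_4 − x*|) = ln(6.2410e-10/6.3145e-4)/ln(6.3145e-4/1.0083e-1) = ln(9.8836e-07)/ln(0.00626252) ≈ 2.7256.
Then |x_7 − x*| ≈ |x_6 − x*|·(|x_6 − x*|/|x_5 − x*|)^p = 6.2410e-10·(9.8836e-07)^2.7256 = 6.2410e-10·4.29082e-17 ≈ 2.678e-26.

2.7e-26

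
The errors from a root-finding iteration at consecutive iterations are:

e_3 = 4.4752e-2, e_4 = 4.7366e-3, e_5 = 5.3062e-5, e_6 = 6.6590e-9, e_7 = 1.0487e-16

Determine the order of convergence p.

Consecutive ratios: e_7/e_6 = 1.0487e-16/6.6590e-9 = 1.57486e-08, e_6/e_5 = 6.6590e-9/5.3062e-5 = 0.000125495.
p ≈ ln(1.57486e-08)/ln(0.000125495) = -17.9665/-8.9832 ≈ 2.00.
So the convergence is quadratic (order 2).

2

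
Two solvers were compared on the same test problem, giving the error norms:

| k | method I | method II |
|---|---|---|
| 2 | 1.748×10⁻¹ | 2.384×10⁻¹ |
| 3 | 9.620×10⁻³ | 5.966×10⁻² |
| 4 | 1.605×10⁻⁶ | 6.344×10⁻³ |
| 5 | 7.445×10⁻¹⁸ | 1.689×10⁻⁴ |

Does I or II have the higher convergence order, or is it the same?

I

Method I: p ≈ ln(7.445×10⁻¹⁸/1.605×10⁻⁶)/ln(1.605×10⁻⁶/9.620×10⁻³) ≈ 3.00.
Method II: p ≈ ln(1.689×10⁻⁴/6.344×10⁻³)/ln(6.344×10⁻³/5.966×10⁻²) ≈ 1.62.
Method I has the higher order (≈3.0 vs ≈1.6).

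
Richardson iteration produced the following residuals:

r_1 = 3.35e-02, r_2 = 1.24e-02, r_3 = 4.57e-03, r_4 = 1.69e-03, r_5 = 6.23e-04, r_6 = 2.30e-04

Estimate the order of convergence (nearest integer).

1

Consecutive ratios: r_6/r_5 = 2.30e-04/6.23e-04 = 0.369181, r_5/r_4 = 6.23e-04/1.69e-03 = 0.368639.
p ≈ ln(0.369181)/ln(0.368639) = -0.9965/-0.9979 ≈ 1.00.
So the convergence is linear (order 1).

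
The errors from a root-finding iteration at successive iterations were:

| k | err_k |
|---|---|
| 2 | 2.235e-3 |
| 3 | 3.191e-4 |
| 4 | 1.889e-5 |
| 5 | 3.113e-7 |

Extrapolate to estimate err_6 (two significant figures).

First estimate the order: p ≈ ln(err_5/err_4) / ln(err_4/err_3) = ln(3.113e-7/1.889e-5)/ln(1.889e-5/3.191e-4) = ln(0.0164796)/ln(0.0591977) ≈ 1.4524.
Then err_6 ≈ err_5·(err_5/err_4)^p = 3.113e-7·(0.0164796)^1.4524 = 3.113e-7·0.00257213 ≈ 8.007e-10.

8.0e-10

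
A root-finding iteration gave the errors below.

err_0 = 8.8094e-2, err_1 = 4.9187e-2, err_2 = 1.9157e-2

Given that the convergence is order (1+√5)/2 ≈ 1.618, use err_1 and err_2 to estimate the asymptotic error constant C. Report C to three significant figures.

C ≈ err_2 / err_1^1.618
  = 1.9157e-2 / (4.9187e-2)^1.618
  = 1.9157e-2 / 0.00764564 ≈ 2.5056

2.51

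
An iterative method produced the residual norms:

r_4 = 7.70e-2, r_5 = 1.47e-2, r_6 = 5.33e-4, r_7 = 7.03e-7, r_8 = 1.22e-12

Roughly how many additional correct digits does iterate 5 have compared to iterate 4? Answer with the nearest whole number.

Digits gained ≈ log₁₀(r_4/r_5) = log₁₀(7.70e-2/1.47e-2) = log₁₀(5.2381) ≈ 0.719.

1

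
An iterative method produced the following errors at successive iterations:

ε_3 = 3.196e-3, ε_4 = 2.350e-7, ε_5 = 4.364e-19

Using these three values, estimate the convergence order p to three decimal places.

p ≈ ln(ε_5/ε_4) / ln(ε_4/ε_3)
  = ln(4.364e-19/2.350e-7) / ln(2.350e-7/3.196e-3)
  = ln(1.85702e-12) / ln(7.35294e-05)
  = -27.012048 / -9.517825 ≈ 2.838048

2.838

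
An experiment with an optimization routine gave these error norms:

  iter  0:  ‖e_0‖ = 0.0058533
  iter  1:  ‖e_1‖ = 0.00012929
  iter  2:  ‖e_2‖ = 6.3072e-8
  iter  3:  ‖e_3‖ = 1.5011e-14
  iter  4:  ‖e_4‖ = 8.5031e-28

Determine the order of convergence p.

Consecutive ratios: ‖e_4‖/‖e_3‖ = 8.5031e-28/1.5011e-14 = 5.66458e-14, ‖e_3‖/‖e_2‖ = 1.5011e-14/6.3072e-8 = 2.37998e-07.
p ≈ ln(5.66458e-14)/ln(2.37998e-07) = -30.5020/-15.2510 ≈ 2.00.
So the convergence is quadratic (order 2).

2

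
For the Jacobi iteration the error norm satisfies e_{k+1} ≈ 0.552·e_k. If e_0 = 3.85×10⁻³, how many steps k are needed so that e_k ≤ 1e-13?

After k steps, e_k ≈ 3.85×10⁻³·0.552^k.
Need 0.552^k ≤ 1e-13/3.85×10⁻³ = 2.5974e-11.
k ≥ ln(2.5974e-11)/ln(0.552) = -24.3739/-0.59421 = 41.019.
Smallest integer k = 42.

42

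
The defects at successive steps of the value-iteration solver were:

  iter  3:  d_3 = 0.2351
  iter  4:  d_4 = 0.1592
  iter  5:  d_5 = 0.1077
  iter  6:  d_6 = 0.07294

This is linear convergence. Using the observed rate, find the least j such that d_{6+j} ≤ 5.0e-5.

Rate ρ ≈ d_6/d_5 = 0.07294/0.1077 = 0.6773.
After j more steps, d_{6+j} ≈ 0.07294·ρ^j; need ρ^j ≤ 5.0e-5/0.07294 = 0.000685495.
j ≥ ln(0.000685495)/ln(0.6773) = -7.2854/-0.38964 = 18.698.
So 19 more iterations are needed.

19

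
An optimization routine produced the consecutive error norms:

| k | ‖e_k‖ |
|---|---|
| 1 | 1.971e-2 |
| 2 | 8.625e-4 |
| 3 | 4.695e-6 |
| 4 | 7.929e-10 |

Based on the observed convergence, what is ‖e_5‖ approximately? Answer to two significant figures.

First estimate the order: p ≈ ln(‖e_4‖/‖e_3‖) / ln(‖e_3‖/‖e_2‖) = ln(7.929e-10/4.695e-6)/ln(4.695e-6/8.625e-4) = ln(0.000168882)/ln(0.00544348) ≈ 1.6662.
Then ‖e_5‖ ≈ ‖e_4‖·(‖e_4‖/‖e_3‖)^p = 7.929e-10·(0.000168882)^1.6662 = 7.929e-10·5.18083e-07 ≈ 4.108e-16.

4.1e-16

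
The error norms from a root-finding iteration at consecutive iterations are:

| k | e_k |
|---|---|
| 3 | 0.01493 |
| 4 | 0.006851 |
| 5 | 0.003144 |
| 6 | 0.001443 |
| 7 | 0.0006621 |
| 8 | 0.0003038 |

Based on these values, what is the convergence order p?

1

Consecutive ratios: e_8/e_7 = 0.0003038/0.0006621 = 0.458843, e_7/e_6 = 0.0006621/0.001443 = 0.458836.
p ≈ ln(0.458843)/ln(0.458836) = -0.7790/-0.7791 ≈ 1.00.
So the convergence is linear (order 1).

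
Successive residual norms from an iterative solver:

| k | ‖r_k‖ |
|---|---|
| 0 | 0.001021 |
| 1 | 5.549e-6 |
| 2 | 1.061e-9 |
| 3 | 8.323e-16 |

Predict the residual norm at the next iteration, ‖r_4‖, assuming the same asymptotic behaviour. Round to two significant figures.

7.9e-26

First estimate the order: p ≈ ln(‖r_3‖/‖r_2‖) / ln(‖r_2‖/‖r_1‖) = ln(8.323e-16/1.061e-9)/ln(1.061e-9/5.549e-6) = ln(7.84449e-07)/ln(0.000191206) ≈ 1.6419.
Then ‖r_4‖ ≈ ‖r_3‖·(‖r_3‖/‖r_2‖)^p = 8.323e-16·(7.84449e-07)^1.6419 = 8.323e-16·9.45117e-11 ≈ 7.866e-26.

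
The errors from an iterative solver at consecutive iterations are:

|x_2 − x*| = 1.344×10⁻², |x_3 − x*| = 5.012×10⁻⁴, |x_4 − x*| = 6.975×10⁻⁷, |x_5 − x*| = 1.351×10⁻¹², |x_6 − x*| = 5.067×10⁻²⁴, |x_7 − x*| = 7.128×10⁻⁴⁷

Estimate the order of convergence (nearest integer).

2

Consecutive ratios: |x_7 − x*|/|x_6 − x*| = 7.128×10⁻⁴⁷/5.067×10⁻²⁴ = 1.40675e-23, |x_6 − x*|/|x_5 − x*| = 5.067×10⁻²⁴/1.351×10⁻¹² = 3.75056e-12.
p ≈ ln(1.40675e-23)/ln(3.75056e-12) = -52.6182/-26.3091 ≈ 2.00.
So the convergence is quadratic (order 2).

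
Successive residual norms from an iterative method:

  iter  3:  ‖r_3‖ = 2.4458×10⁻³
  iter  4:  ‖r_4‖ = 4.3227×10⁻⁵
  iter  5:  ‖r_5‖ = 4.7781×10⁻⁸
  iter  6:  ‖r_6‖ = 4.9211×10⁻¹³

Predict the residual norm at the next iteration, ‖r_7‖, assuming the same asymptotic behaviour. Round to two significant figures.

1.9e-21

First estimate the order: p ≈ ln(‖r_6‖/‖r_5‖) / ln(‖r_5‖/‖r_4‖) = ln(4.9211×10⁻¹³/4.7781×10⁻⁸)/ln(4.7781×10⁻⁸/4.3227×10⁻⁵) = ln(1.02993e-05)/ln(0.00110535) ≈ 1.6869.
Then ‖r_7‖ ≈ ‖r_6‖·(‖r_6‖/‖r_5‖)^p = 4.9211×10⁻¹³·(1.02993e-05)^1.6869 = 4.9211×10⁻¹³·3.86461e-09 ≈ 1.902e-21.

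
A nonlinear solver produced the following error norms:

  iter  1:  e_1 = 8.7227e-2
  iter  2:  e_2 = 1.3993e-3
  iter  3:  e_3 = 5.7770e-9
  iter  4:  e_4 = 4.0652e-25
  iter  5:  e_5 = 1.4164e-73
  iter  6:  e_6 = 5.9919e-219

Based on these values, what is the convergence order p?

Consecutive ratios: e_6/e_5 = 5.9919e-219/1.4164e-73 = 4.23037e-146, e_5/e_4 = 1.4164e-73/4.0652e-25 = 3.48421e-49.
p ≈ ln(4.23037e-146)/ln(3.48421e-49) = -334.7351/-111.5784 ≈ 3.00.
So the convergence is cubic (order 3).

3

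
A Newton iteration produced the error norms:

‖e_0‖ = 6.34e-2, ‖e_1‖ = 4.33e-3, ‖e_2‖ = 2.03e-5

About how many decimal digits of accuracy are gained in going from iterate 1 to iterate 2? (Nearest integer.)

Digits gained ≈ log₁₀(‖e_1‖/‖e_2‖) = log₁₀(4.33e-3/2.03e-5) = log₁₀(213.3) ≈ 2.329.

2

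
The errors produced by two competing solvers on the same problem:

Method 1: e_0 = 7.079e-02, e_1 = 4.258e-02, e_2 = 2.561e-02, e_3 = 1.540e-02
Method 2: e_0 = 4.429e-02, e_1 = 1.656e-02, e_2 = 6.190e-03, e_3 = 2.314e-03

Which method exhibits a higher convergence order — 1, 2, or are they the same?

same

Method 1: p ≈ ln(1.540e-02/2.561e-02)/ln(2.561e-02/4.258e-02) ≈ 1.00.
Method 2: p ≈ ln(2.314e-03/6.190e-03)/ln(6.190e-03/1.656e-02) ≈ 1.00.
Both orders ≈ 1.0 — effectively the same.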